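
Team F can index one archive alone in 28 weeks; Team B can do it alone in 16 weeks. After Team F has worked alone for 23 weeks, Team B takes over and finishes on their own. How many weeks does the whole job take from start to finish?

181/7 weeks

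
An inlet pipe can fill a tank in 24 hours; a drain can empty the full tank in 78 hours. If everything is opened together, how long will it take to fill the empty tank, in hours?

Net rate = 1/24 − 1/78 = (13 − 4)/312 = 9/312 = 3/104 per hour.
Filling time = 1 ÷ (3/104) = 104/3 hours.

104/3 hours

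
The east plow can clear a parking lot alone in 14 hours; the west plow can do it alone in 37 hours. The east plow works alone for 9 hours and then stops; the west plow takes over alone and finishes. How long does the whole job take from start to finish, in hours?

311/14 hours

In 9 hours the east plow does 9/14 of the job, leaving 5/14.
The west plow works at 1/37 per hour, so finishing takes 5/14 ÷ 1/37 = 185/14 hours.
Total time = 9 + 185/14 = 311/14 hours.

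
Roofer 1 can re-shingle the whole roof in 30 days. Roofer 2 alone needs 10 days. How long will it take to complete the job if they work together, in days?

15/2 days

With two workers the combined time is the product over the sum: 30·10/(30+10) = 300/40 = 15/2 days.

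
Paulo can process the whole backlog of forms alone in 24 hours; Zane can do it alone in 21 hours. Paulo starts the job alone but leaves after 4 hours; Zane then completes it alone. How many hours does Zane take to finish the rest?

35/2 hours

In 4 hours Paulo does 4/24 = 1/6 of the job, leaving 5/6.
Zane works at 1/21 per hour, so finishing takes 5/6 ÷ 1/21 = 35/2 hours.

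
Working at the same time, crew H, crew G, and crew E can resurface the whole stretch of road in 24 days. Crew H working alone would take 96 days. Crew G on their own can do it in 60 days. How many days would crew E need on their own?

480/7 days

Combined rate is 1/24 per day.
Known contribution: 1/96 + 1/60 = (5 + 8)/480 = 13/480 per day.
So crew E's rate is 1/24 − 13/480 = 7/480, meaning 480/7 days alone.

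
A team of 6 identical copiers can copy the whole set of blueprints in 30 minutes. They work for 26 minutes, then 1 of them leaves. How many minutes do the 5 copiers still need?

One copier does 1/180 of the job per minute.
After 26 minutes with 6 copiers, 13/15 is done (2/15 left).
With 5 copiers the rate is 5/180 = 1/36, so the rest takes 2/15 ÷ 1/36 = 24/5 minutes.

24/5 minutes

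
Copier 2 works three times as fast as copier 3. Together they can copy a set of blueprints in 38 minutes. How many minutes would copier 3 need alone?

152 minutes

Let copier 3's rate be r; then copier 2's rate is 3r, so together (3 + 1)r = 4r = 1/38.
Thus r = 1/152 per minute.
Copier 3 alone: 152 minutes; copier 2 alone: 152/3 minutes.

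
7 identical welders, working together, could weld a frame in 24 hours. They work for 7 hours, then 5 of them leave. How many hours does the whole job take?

133/2 hours

One welder does 1/168 of the job per hour.
After 7 hours with 7 welders, 7/24 is done (17/24 left).
With 2 welders the rate is 2/168 = 1/84, so the rest takes 17/24 ÷ 1/84 = 119/2 hours.
Total = 7 + 119/2 = 133/2 hours.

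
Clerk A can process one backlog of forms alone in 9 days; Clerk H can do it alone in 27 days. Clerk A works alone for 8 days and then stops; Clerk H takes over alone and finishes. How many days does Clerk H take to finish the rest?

3 days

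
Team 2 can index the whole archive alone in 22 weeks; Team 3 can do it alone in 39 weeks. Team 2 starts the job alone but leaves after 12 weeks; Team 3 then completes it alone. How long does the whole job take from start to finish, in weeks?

327/11 weeks

In 12 weeks Team 2 does 12/22 = 6/11 of the job, leaving 5/11.
Team 3 works at 1/39 per week, so finishing takes 5/11 ÷ 1/39 = 195/11 weeks.
Total time = 12 + 195/11 = 327/11 weeks.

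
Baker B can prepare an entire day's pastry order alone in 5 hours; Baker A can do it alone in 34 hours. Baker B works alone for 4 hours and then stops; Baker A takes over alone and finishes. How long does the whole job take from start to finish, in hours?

In 4 hours Baker B does 4/5 of the job, leaving 1/5.
Baker A works at 1/34 per hour, so finishing takes 1/5 ÷ 1/34 = 34/5 hours.
Total time = 4 + 34/5 = 54/5 hours.

54/5 hours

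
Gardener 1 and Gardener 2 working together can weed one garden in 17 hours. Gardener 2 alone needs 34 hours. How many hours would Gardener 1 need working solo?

34 hours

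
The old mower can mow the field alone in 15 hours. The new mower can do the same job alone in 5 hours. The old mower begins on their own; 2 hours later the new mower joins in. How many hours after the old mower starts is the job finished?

21/4 hours

In the first 2 hours the old mower alone does 2/15 of the job, leaving 13/15.
Once everyone is working, combined rate: 1/15 + 1/5 = (1 + 3)/15 = 4/15 per hour.
Remaining 13/15 at 4/15 per hour takes 13/4 hours.
Total from the start = 2 + 13/4 = 21/4 hours.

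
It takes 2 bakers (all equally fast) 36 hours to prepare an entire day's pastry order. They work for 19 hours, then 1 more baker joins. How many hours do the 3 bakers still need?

One baker does 1/72 of the job per hour.
After 19 hours with 2 bakers, 19/36 is done (17/36 left).
With 3 bakers the rate is 3/72 = 1/24, so the rest takes 17/36 ÷ 1/24 = 34/3 hours.

34/3 hours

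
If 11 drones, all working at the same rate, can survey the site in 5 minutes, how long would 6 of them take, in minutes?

55/6 minutes

Total work is 11·5 = 55 drone-minutes.
With 6 drones: 55/6 minutes.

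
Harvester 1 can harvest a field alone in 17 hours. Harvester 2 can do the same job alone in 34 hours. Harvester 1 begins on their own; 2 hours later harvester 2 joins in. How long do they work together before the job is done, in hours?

10 hours

In the first 2 hours harvester 1 alone does 2/17 of the job, leaving 15/17.
Once everyone is working, combined rate: 1/17 + 1/34 = (2 + 1)/34 = 3/34 per hour.
Remaining 15/17 at 3/34 per hour takes 10 hours.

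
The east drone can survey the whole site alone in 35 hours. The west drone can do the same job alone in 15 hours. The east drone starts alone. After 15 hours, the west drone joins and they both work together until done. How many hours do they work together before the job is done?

6 hours

In the first 15 hours the east drone alone does 15/35 = 3/7 of the job, leaving 4/7.
Once everyone is working, combined rate: 1/35 + 1/15 = (3 + 7)/105 = 10/105 = 2/21 per hour.
Remaining 4/7 at 2/21 per hour takes 6 hours.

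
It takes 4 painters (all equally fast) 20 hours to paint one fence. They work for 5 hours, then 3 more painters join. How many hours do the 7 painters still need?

60/7 hours

One painter does 1/80 of the job per hour.
After 5 hours with 4 painters, 1/4 is done (3/4 left).
With 7 painters the rate is 7/80, so the rest takes 3/4 ÷ 7/80 = 60/7 hours.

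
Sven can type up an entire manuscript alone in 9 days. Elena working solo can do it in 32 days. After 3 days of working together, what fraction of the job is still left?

Combined rate: 1/9 + 1/32 = (32 + 9)/288 = 41/288 per day.
In 3 days they complete 3·41/288 = 41/96 of the job.
So 55/96 remains.

55/96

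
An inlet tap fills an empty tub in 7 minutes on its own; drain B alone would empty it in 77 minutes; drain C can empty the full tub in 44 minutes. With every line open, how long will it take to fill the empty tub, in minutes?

Net rate = 1/7 − 1/77 − 1/44 = (44 − 4 − 7)/308 = 33/308 = 3/28 per minute.
Filling time = 1 ÷ (3/28) = 28/3 minutes.

28/3 minutes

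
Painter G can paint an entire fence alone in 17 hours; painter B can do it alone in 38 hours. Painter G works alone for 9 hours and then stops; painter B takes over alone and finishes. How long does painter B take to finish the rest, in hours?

304/17 hours

In 9 hours painter G does 9/17 of the job, leaving 8/17.
Painter B works at 1/38 per hour, so finishing takes 8/17 ÷ 1/38 = 304/17 hours.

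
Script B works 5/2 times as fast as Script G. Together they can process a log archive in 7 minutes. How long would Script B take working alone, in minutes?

Let Script G's rate be r; then Script B's rate is (5/2)r, so together (5/2 + 1)r = (7/2)r = 1/7.
Thus r = 2/49 per minute.
Script G alone: 49/2 minutes; Script B alone: 49/5 minutes.

49/5 minutes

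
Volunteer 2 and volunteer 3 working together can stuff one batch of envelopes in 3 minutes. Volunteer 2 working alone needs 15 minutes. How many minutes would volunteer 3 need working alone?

Combined rate is 1/3 per minute.
Known contribution: 1/15 per minute.
So volunteer 3's rate is 1/3 − 1/15 = 4/15, meaning 15/4 minutes alone.

15/4 minutes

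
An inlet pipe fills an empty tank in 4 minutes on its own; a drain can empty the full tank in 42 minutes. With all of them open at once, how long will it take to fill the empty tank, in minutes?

84/19 minutes

Net rate = 1/4 − 1/42 = (21 − 2)/84 = 19/84 per minute.
Filling time = 1 ÷ (19/84) = 84/19 minutes.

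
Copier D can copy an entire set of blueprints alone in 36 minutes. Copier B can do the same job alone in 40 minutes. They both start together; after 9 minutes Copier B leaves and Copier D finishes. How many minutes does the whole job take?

In the first 9 minutes the combined rate is 19/360, so 19/40 of the job is done, leaving 21/40.
After Copier B leaves the rate is 1/36 per minute; the remaining 21/40 takes 189/10 minutes.
Total = 9 + 189/10 = 279/10 minutes.

279/10 minutes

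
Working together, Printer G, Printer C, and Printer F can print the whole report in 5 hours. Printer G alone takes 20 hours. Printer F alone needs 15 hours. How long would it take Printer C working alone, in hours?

12 hours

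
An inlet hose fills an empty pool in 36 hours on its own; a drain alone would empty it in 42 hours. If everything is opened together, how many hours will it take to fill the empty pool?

Net rate = 1/36 − 1/42 = (7 − 6)/252 = 1/252 per hour.
Filling time = 1 ÷ (1/252) = 252 hours.

252 hours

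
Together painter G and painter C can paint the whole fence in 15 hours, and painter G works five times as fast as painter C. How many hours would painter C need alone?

90 hours

Let painter C's rate be r; then painter G's rate is 5r, so together (5 + 1)r = 6r = 1/15.
Thus r = 1/90 per hour.
Painter C alone: 90 hours; painter G alone: 18 hours.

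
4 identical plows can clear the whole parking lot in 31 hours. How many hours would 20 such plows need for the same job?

Total work is 4·31 = 124 plow-hours.
With 20 plows: 124/20 = 31/5 hours.

31/5 hours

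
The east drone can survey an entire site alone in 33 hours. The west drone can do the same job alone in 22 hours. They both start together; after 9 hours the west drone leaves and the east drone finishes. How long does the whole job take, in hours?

In the first 9 hours the combined rate is 5/66, so 15/22 of the job is done, leaving 7/22.
After the west drone leaves the rate is 1/33 per hour; the remaining 7/22 takes 21/2 hours.
Total = 9 + 21/2 = 39/2 hours.

39/2 hours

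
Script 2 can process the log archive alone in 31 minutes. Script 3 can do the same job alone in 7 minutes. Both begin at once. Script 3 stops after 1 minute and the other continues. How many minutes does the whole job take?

In the first 1 minute the combined rate is 38/217, so 38/217 of the job is done, leaving 179/217.
After script 3 leaves the rate is 1/31 per minute; the remaining 179/217 takes 179/7 minutes.
Total = 1 + 179/7 = 186/7 minutes.

186/7 minutes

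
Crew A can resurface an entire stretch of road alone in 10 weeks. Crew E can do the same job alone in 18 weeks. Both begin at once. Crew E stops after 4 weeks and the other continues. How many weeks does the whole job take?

In the first 4 weeks the combined rate is 7/45, so 28/45 of the job is done, leaving 17/45.
After Crew E leaves the rate is 1/10 per week; the remaining 17/45 takes 34/9 weeks.
Total = 4 + 34/9 = 70/9 weeks.

70/9 weeks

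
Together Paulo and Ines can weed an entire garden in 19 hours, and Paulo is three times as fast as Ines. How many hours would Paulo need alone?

76/3 hours

Let Ines's rate be r; then Paulo's rate is 3r, so together (3 + 1)r = 4r = 1/19.
Thus r = 1/76 per hour.
Ines alone: 76 hours; Paulo alone: 76/3 hours.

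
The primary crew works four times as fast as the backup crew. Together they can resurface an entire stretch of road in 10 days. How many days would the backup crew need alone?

Let the backup crew's rate be r; then the primary crew's rate is 4r, so together (4 + 1)r = 5r = 1/10.
Thus r = 1/50 per day.
The backup crew alone: 50 days; the primary crew alone: 25/2 days.

50 days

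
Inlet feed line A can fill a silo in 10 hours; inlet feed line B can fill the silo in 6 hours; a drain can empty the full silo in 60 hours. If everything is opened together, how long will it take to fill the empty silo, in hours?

Net rate = 1/10 + 1/6 − 1/60 = (6 + 10 − 1)/60 = 15/60 = 1/4 per hour.
Filling time = 1 ÷ (1/4) = 4 hours.

4 hours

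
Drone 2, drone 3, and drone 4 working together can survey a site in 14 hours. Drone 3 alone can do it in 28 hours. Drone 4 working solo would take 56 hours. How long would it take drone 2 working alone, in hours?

56 hours

Combined rate is 1/14 per hour.
Known contribution: 1/28 + 1/56 = (2 + 1)/56 = 3/56 per hour.
So drone 2's rate is 1/14 − 3/56 = 1/56, meaning 56 hours alone.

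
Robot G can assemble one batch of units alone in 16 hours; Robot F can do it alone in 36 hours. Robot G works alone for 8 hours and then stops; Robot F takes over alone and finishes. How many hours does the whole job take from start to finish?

In 8 hours Robot G does 8/16 = 1/2 of the job, leaving 1/2.
Robot F works at 1/36 per hour, so finishing takes 1/2 ÷ 1/36 = 18 hours.
Total time = 8 + 18 = 26 hours.

26 hours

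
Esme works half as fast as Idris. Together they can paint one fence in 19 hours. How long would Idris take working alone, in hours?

Let Idris's rate be r; then Esme's rate is (1/2)r, so together (1/2 + 1)r = (3/2)r = 1/19.
Thus r = 2/57 per hour.
Idris alone: 57/2 hours; Esme alone: 57 hours.

57/2 hours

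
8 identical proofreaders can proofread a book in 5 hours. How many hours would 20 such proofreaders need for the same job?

2 hours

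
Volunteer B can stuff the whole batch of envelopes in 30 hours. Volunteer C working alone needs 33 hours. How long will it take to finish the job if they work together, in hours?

110/7 hours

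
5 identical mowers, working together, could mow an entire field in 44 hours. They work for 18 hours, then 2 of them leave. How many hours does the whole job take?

184/3 hours

One mower does 1/220 of the job per hour.
After 18 hours with 5 mowers, 9/22 is done (13/22 left).
With 3 mowers the rate is 3/220, so the rest takes 13/22 ÷ 3/220 = 130/3 hours.
Total = 18 + 130/3 = 184/3 hours.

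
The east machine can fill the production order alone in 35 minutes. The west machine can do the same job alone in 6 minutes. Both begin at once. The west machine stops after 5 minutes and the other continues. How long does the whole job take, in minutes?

35/6 minutes

In the first 5 minutes the combined rate is 41/210, so 41/42 of the job is done, leaving 1/42.
After the west machine leaves the rate is 1/35 per minute; the remaining 1/42 takes 5/6 minutes.
Total = 5 + 5/6 = 35/6 minutes.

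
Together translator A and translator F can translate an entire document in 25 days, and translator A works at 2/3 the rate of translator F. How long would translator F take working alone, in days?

125/3 days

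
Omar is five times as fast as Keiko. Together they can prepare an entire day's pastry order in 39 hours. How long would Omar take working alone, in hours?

234/5 hours

Let Keiko's rate be r; then Omar's rate is 5r, so together (5 + 1)r = 6r = 1/39.
Thus r = 1/234 per hour.
Keiko alone: 234 hours; Omar alone: 234/5 hours.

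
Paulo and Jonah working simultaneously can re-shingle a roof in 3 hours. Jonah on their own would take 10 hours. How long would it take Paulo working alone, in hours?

Combined rate is 1/3 per hour.
Known contribution: 1/10 per hour.
So Paulo's rate is 1/3 − 1/10 = 7/30, meaning 30/7 hours alone.

30/7 hours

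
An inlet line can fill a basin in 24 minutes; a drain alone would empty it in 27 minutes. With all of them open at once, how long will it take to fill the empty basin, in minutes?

Net rate = 1/24 − 1/27 = (9 − 8)/216 = 1/216 per minute.
Filling time = 1 ÷ (1/216) = 216 minutes.

216 minutes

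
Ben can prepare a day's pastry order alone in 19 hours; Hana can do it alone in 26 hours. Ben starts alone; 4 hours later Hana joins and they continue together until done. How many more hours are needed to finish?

26/3 hours

In 4 hours Ben does 4/19 of the job, leaving 15/19.
Ben and Hana together work at 45/494 per hour, so finishing takes 15/19 ÷ 45/494 = 26/3 hours.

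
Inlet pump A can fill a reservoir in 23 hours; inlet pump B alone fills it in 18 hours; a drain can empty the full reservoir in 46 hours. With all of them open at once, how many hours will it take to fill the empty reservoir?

Net rate = 1/23 + 1/18 − 1/46 = (18 + 23 − 9)/414 = 32/414 = 16/207 per hour.
Filling time = 1 ÷ (16/207) = 207/16 hours.

207/16 hours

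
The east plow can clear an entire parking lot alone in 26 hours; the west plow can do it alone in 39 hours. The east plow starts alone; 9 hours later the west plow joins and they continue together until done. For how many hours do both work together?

In 9 hours the east plow does 9/26 of the job, leaving 17/26.
The east plow and the west plow together work at 5/78 per hour, so finishing takes 17/26 ÷ 5/78 = 51/5 hours.

51/5 hours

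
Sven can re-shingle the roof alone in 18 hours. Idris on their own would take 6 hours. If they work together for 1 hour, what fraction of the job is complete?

2/9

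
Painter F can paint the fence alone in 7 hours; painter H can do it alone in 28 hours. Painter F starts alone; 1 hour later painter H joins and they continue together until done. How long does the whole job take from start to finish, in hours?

In 1 hour painter F does 1/7 of the job, leaving 6/7.
Painter F and painter H together work at 5/28 per hour, so finishing takes 6/7 ÷ 5/28 = 24/5 hours.
Total time = 1 + 24/5 = 29/5 hours.

29/5 hours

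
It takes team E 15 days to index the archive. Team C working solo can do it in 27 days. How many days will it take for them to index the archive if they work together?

With two workers the combined time is the product over the sum: 15·27/(15+27) = 405/42 = 135/14 days.

135/14 days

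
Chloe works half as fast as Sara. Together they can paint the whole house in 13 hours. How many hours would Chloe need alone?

Let Sara's rate be r; then Chloe's rate is (1/2)r, so together (1/2 + 1)r = (3/2)r = 1/13.
Thus r = 2/39 per hour.
Sara alone: 39/2 hours; Chloe alone: 39 hours.

39 hours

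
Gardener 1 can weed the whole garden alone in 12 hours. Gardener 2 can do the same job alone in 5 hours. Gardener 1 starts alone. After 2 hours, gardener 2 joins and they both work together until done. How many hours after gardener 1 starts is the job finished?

84/17 hours

In the first 2 hours gardener 1 alone does 2/12 = 1/6 of the job, leaving 5/6.
Once everyone is working, combined rate: 1/12 + 1/5 = (5 + 12)/60 = 17/60 per hour.
Remaining 5/6 at 17/60 per hour takes 50/17 hours.
Total from the start = 2 + 50/17 = 84/17 hours.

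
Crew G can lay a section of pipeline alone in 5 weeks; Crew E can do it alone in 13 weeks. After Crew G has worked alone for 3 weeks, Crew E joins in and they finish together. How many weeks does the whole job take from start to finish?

40/9 weeks

In 3 weeks Crew G does 3/5 of the job, leaving 2/5.
Crew G and Crew E together work at 18/65 per week, so finishing takes 2/5 ÷ 18/65 = 13/9 weeks.
Total time = 3 + 13/9 = 40/9 weeks.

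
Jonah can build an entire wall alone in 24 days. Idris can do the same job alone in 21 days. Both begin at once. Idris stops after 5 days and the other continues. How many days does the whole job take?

In the first 5 days the combined rate is 5/56, so 25/56 of the job is done, leaving 31/56.
After Idris leaves the rate is 1/24 per day; the remaining 31/56 takes 93/7 days.
Total = 5 + 93/7 = 128/7 days.

128/7 days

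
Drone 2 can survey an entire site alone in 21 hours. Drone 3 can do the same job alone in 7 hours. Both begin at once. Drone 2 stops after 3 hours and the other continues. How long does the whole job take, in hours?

In the first 3 hours the combined rate is 4/21, so 4/7 of the job is done, leaving 3/7.
After Drone 2 leaves the rate is 1/7 per hour; the remaining 3/7 takes 3 hours.
Total = 3 + 3 = 6 hours.

6 hours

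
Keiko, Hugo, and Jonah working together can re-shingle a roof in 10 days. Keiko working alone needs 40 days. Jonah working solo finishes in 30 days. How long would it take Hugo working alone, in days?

24 days

Combined rate is 1/10 per day.
Known contribution: 1/40 + 1/30 = (3 + 4)/120 = 7/120 per day.
So Hugo's rate is 1/10 − 7/120 = 1/24, meaning 24 days alone.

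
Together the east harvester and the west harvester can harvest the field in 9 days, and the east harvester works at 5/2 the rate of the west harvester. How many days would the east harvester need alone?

Let the west harvester's rate be r; then the east harvester's rate is (5/2)r, so together (5/2 + 1)r = (7/2)r = 1/9.
Thus r = 2/63 per day.
The west harvester alone: 63/2 days; the east harvester alone: 63/5 days.

63/5 days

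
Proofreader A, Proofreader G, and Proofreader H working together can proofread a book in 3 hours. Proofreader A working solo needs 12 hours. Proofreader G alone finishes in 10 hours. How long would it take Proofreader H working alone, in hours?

Combined rate is 1/3 per hour.
Known contribution: 1/12 + 1/10 = (5 + 6)/60 = 11/60 per hour.
So Proofreader H's rate is 1/3 − 11/60 = 3/20, meaning 20/3 hours alone.

20/3 hours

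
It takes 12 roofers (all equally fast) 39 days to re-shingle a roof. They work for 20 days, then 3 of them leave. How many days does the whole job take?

136/3 days

One roofer does 1/468 of the job per day.
After 20 days with 12 roofers, 20/39 is done (19/39 left).
With 9 roofers the rate is 9/468 = 1/52, so the rest takes 19/39 ÷ 1/52 = 76/3 days.
Total = 20 + 76/3 = 136/3 days.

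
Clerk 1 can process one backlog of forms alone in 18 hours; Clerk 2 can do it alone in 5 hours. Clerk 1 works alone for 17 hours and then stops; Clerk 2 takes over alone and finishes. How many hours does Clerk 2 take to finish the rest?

In 17 hours Clerk 1 does 17/18 of the job, leaving 1/18.
Clerk 2 works at 1/5 per hour, so finishing takes 1/18 ÷ 1/5 = 5/18 hours.

5/18 hours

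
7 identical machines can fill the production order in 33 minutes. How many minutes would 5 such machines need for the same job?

231/5 minutes

Total work is 7·33 = 231 machine-minutes.
With 5 machines: 231/5 minutes.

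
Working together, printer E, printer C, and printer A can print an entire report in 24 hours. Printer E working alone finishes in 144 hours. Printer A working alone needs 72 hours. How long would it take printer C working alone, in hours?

48 hours

Combined rate is 1/24 per hour.
Known contribution: 1/144 + 1/72 = (1 + 2)/144 = 3/144 = 1/48 per hour.
So printer C's rate is 1/24 − 1/48 = 1/48, meaning 48 hours alone.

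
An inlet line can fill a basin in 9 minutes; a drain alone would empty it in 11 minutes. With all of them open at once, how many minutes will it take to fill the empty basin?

Net rate = 1/9 − 1/11 = (11 − 9)/99 = 2/99 per minute.
Filling time = 1 ÷ (2/99) = 99/2 minutes.

99/2 minutes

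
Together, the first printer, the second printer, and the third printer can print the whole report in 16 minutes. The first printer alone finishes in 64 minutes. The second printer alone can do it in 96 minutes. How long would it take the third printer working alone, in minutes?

192/7 minutes

Combined rate is 1/16 per minute.
Known contribution: 1/64 + 1/96 = (3 + 2)/192 = 5/192 per minute.
So the third printer's rate is 1/16 − 5/192 = 7/192, meaning 192/7 minutes alone.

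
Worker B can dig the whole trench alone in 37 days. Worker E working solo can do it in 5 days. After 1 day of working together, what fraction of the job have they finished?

42/185

Combined rate: 1/37 + 1/5 = (5 + 37)/185 = 42/185 per day.
In 1 day they complete 1·42/185 = 42/185 of the job.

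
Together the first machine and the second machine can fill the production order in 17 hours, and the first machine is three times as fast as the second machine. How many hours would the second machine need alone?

Let the second machine's rate be r; then the first machine's rate is 3r, so together (3 + 1)r = 4r = 1/17.
Thus r = 1/68 per hour.
The second machine alone: 68 hours; the first machine alone: 68/3 hours.

68 hours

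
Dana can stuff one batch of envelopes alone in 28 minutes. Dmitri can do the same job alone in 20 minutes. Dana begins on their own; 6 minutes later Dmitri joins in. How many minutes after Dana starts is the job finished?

In the first 6 minutes Dana alone does 6/28 = 3/14 of the job, leaving 11/14.
Once everyone is working, combined rate: 1/28 + 1/20 = (5 + 7)/140 = 12/140 = 3/35 per minute.
Remaining 11/14 at 3/35 per minute takes 55/6 minutes.
Total from the start = 6 + 55/6 = 91/6 minutes.

91/6 minutes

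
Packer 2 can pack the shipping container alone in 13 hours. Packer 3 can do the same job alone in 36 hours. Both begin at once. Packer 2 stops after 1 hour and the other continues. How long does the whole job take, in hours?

In the first 1 hour the combined rate is 49/468, so 49/468 of the job is done, leaving 419/468.
After packer 2 leaves the rate is 1/36 per hour; the remaining 419/468 takes 419/13 hours.
Total = 1 + 419/13 = 432/13 hours.

432/13 hours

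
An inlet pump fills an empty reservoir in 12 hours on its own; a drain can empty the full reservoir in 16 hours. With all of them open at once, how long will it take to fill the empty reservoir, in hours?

48 hours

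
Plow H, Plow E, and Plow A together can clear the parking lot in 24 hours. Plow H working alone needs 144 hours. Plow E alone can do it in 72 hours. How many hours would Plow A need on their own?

48 hours

Combined rate is 1/24 per hour.
Known contribution: 1/144 + 1/72 = (1 + 2)/144 = 3/144 = 1/48 per hour.
So Plow A's rate is 1/24 − 1/48 = 1/48, meaning 48 hours alone.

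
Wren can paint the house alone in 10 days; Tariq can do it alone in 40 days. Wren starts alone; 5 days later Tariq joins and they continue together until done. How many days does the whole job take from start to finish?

In 5 days Wren does 5/10 = 1/2 of the job, leaving 1/2.
Wren and Tariq together work at 1/8 per day, so finishing takes 1/2 ÷ 1/8 = 4 days.
Total time = 5 + 4 = 9 days.

9 days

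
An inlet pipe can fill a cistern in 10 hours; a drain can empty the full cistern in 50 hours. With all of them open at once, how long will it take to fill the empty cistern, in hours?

Net rate = 1/10 − 1/50 = (5 − 1)/50 = 4/50 = 2/25 per hour.
Filling time = 1 ÷ (2/25) = 25/2 hours.

25/2 hours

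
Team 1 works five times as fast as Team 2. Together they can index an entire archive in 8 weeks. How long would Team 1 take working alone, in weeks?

48/5 weeks

Let Team 2's rate be r; then Team 1's rate is 5r, so together (5 + 1)r = 6r = 1/8.
Thus r = 1/48 per week.
Team 2 alone: 48 weeks; Team 1 alone: 48/5 weeks.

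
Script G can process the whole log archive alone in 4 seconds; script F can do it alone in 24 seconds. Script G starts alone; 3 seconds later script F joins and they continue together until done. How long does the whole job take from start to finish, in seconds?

27/7 seconds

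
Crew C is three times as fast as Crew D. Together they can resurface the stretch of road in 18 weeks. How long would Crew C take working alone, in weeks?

Let Crew D's rate be r; then Crew C's rate is 3r, so together (3 + 1)r = 4r = 1/18.
Thus r = 1/72 per week.
Crew D alone: 72 weeks; Crew C alone: 24 weeks.

24 weeks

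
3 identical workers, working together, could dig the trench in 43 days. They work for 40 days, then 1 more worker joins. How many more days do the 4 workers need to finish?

9/4 days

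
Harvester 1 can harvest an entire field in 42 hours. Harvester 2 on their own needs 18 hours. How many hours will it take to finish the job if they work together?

Combined rate: 1/42 + 1/18 = (3 + 7)/126 = 10/126 = 5/63 per hour.
Time = 1 ÷ (5/63) = 63/5 hours.

63/5 hours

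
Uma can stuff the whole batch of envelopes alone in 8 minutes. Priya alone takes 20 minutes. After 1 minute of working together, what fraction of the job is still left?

33/40

Combined rate: 1/8 + 1/20 = (5 + 2)/40 = 7/40 per minute.
In 1 minute they complete 1·7/40 = 7/40 of the job.
So 33/40 remains.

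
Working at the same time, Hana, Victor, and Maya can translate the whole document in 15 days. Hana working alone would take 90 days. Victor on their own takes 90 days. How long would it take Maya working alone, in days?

Combined rate is 1/15 per day.
Known contribution: 1/90 + 1/90 = (1 + 1)/90 = 2/90 = 1/45 per day.
So Maya's rate is 1/15 − 1/45 = 2/45, meaning 45/2 days alone.

45/2 days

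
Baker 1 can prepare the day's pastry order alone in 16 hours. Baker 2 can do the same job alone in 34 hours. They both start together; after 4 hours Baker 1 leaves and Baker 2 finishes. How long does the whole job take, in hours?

51/2 hours

In the first 4 hours the combined rate is 25/272, so 25/68 of the job is done, leaving 43/68.
After Baker 1 leaves the rate is 1/34 per hour; the remaining 43/68 takes 43/2 hours.
Total = 4 + 43/2 = 51/2 hours.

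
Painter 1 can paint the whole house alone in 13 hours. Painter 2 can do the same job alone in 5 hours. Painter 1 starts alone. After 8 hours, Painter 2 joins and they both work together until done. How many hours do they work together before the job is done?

25/18 hours

In the first 8 hours Painter 1 alone does 8/13 of the job, leaving 5/13.
Once everyone is working, combined rate: 1/13 + 1/5 = (5 + 13)/65 = 18/65 per hour.
Remaining 5/13 at 18/65 per hour takes 25/18 hours.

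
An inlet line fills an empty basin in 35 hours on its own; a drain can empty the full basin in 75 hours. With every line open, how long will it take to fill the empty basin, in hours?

525/8 hours

Net rate = 1/35 − 1/75 = (15 − 7)/525 = 8/525 per hour.
Filling time = 1 ÷ (8/525) = 525/8 hours.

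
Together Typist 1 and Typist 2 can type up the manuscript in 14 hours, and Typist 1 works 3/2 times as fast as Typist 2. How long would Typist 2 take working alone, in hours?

35 hours

Let Typist 2's rate be r; then Typist 1's rate is (3/2)r, so together (3/2 + 1)r = (5/2)r = 1/14.
Thus r = 1/35 per hour.
Typist 2 alone: 35 hours; Typist 1 alone: 70/3 hours.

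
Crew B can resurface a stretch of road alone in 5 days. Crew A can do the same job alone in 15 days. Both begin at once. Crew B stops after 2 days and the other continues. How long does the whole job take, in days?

In the first 2 days the combined rate is 4/15, so 8/15 of the job is done, leaving 7/15.
After crew B leaves the rate is 1/15 per day; the remaining 7/15 takes 7 days.
Total = 2 + 7 = 9 days.

9 days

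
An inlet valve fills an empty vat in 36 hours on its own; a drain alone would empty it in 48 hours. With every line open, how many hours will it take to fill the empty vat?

Net rate = 1/36 − 1/48 = (4 − 3)/144 = 1/144 per hour.
Filling time = 1 ÷ (1/144) = 144 hours.

144 hours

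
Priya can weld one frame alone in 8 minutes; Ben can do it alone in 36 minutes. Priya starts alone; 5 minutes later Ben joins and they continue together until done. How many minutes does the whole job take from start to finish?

82/11 minutes

In 5 minutes Priya does 5/8 of the job, leaving 3/8.
Priya and Ben together work at 11/72 per minute, so finishing takes 3/8 ÷ 11/72 = 27/11 minutes.
Total time = 5 + 27/11 = 82/11 minutes.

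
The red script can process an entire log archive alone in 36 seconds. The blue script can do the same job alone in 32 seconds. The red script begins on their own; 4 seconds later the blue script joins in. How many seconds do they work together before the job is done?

In the first 4 seconds the red script alone does 4/36 = 1/9 of the job, leaving 8/9.
Once everyone is working, combined rate: 1/36 + 1/32 = (8 + 9)/288 = 17/288 per second.
Remaining 8/9 at 17/288 per second takes 256/17 seconds.

256/17 seconds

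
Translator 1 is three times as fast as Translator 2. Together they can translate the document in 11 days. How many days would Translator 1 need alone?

44/3 days

Let Translator 2's rate be r; then Translator 1's rate is 3r, so together (3 + 1)r = 4r = 1/11.
Thus r = 1/44 per day.
Translator 2 alone: 44 days; Translator 1 alone: 44/3 days.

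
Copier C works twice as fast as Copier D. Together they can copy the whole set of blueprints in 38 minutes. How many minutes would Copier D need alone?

114 minutes

Let Copier D's rate be r; then Copier C's rate is 2r, so together (2 + 1)r = 3r = 1/38.
Thus r = 1/114 per minute.
Copier D alone: 114 minutes; Copier C alone: 57 minutes.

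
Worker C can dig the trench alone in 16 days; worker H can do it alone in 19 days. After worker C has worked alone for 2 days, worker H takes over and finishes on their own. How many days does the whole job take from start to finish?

149/8 days

In 2 days worker C does 2/16 = 1/8 of the job, leaving 7/8.
Worker H works at 1/19 per day, so finishing takes 7/8 ÷ 1/19 = 133/8 days.
Total time = 2 + 133/8 = 149/8 days.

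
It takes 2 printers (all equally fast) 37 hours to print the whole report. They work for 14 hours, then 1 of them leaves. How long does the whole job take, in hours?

One printer does 1/74 of the job per hour.
After 14 hours with 2 printers, 14/37 is done (23/37 left).
With 1 printer the rate is 1/74, so the rest takes 23/37 ÷ 1/74 = 46 hours.
Total = 14 + 46 = 60 hours.

60 hours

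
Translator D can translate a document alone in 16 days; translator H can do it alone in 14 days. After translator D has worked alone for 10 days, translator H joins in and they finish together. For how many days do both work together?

14/5 days

In 10 days translator D does 10/16 = 5/8 of the job, leaving 3/8.
Translator D and translator H together work at 15/112 per day, so finishing takes 3/8 ÷ 15/112 = 14/5 days.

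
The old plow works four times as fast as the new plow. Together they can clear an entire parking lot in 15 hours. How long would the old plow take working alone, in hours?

Let the new plow's rate be r; then the old plow's rate is 4r, so together (4 + 1)r = 5r = 1/15.
Thus r = 1/75 per hour.
The new plow alone: 75 hours; the old plow alone: 75/4 hours.

75/4 hours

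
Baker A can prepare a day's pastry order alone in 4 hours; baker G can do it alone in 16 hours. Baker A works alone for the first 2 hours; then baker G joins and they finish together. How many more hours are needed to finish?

8/5 hours

In 2 hours baker A does 2/4 = 1/2 of the job, leaving 1/2.
Baker A and baker G together work at 5/16 per hour, so finishing takes 1/2 ÷ 5/16 = 8/5 hours.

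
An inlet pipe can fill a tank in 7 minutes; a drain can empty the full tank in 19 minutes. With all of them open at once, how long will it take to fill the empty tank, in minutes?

133/12 minutes

Net rate = 1/7 − 1/19 = (19 − 7)/133 = 12/133 per minute.
Filling time = 1 ÷ (12/133) = 133/12 minutes.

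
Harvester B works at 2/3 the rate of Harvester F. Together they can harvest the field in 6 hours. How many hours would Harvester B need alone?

15 hours

Let Harvester F's rate be r; then Harvester B's rate is (2/3)r, so together (2/3 + 1)r = (5/3)r = 1/6.
Thus r = 1/10 per hour.
Harvester F alone: 10 hours; Harvester B alone: 15 hours.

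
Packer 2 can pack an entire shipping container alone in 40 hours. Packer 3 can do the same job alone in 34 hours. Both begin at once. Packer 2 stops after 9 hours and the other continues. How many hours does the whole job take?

In the first 9 hours the combined rate is 37/680, so 333/680 of the job is done, leaving 347/680.
After Packer 2 leaves the rate is 1/34 per hour; the remaining 347/680 takes 347/20 hours.
Total = 9 + 347/20 = 527/20 hours.

527/20 hours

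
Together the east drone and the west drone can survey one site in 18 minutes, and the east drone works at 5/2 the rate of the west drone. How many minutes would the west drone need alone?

63 minutes

Let the west drone's rate be r; then the east drone's rate is (5/2)r, so together (5/2 + 1)r = (7/2)r = 1/18.
Thus r = 1/63 per minute.
The west drone alone: 63 minutes; the east drone alone: 126/5 minutes.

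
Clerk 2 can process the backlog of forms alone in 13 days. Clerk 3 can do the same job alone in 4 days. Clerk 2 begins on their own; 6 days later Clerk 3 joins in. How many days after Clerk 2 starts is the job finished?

In the first 6 days Clerk 2 alone does 6/13 of the job, leaving 7/13.
Once everyone is working, combined rate: 1/13 + 1/4 = (4 + 13)/52 = 17/52 per day.
Remaining 7/13 at 17/52 per day takes 28/17 days.
Total from the start = 6 + 28/17 = 130/17 days.

130/17 days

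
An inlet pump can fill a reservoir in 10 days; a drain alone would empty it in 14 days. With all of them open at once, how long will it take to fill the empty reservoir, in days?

35 days

Net rate = 1/10 − 1/14 = (7 − 5)/70 = 2/70 = 1/35 per day.
Filling time = 1 ÷ (1/35) = 35 days.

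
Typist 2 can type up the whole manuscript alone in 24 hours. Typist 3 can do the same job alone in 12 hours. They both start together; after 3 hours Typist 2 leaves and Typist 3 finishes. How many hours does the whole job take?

21/2 hours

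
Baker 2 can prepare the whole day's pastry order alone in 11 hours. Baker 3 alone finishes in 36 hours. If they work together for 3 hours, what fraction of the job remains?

Combined rate: 1/11 + 1/36 = (36 + 11)/396 = 47/396 per hour.
In 3 hours they complete 3·47/396 = 47/132 of the job.
So 85/132 remains.

85/132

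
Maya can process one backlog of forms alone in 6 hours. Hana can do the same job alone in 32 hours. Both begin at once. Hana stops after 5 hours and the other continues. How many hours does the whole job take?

81/16 hours

In the first 5 hours the combined rate is 19/96, so 95/96 of the job is done, leaving 1/96.
After Hana leaves the rate is 1/6 per hour; the remaining 1/96 takes 1/16 hours.
Total = 5 + 1/16 = 81/16 hours.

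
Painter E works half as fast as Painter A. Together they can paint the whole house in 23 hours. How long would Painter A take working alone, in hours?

Let Painter A's rate be r; then Painter E's rate is (1/2)r, so together (1/2 + 1)r = (3/2)r = 1/23.
Thus r = 2/69 per hour.
Painter A alone: 69/2 hours; Painter E alone: 69 hours.

69/2 hours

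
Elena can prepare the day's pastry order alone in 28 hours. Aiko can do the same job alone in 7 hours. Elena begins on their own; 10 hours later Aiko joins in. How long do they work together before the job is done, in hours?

In the first 10 hours Elena alone does 10/28 = 5/14 of the job, leaving 9/14.
Once everyone is working, combined rate: 1/28 + 1/7 = (1 + 4)/28 = 5/28 per hour.
Remaining 9/14 at 5/28 per hour takes 18/5 hours.

18/5 hours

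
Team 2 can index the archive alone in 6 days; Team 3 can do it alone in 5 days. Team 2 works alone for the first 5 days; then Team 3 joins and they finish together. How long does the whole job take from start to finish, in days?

In 5 days Team 2 does 5/6 of the job, leaving 1/6.
Team 2 and Team 3 together work at 11/30 per day, so finishing takes 1/6 ÷ 11/30 = 5/11 days.
Total time = 5 + 5/11 = 60/11 days.

60/11 days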